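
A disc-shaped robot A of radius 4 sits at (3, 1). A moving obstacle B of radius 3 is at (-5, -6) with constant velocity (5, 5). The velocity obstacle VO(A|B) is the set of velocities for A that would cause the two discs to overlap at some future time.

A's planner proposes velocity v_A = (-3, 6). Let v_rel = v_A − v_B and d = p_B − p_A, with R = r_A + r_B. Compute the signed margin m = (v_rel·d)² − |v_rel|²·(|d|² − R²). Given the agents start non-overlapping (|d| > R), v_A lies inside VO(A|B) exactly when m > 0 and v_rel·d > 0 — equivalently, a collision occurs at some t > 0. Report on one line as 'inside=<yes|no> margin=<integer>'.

d = (-8, -7),  |d|² = 113;  R = 4+3 = 7,  c = 113−7² = 64
v_rel = (-8, 1),  |v_rel|² = 65;  v_rel·d = (-8)·(-8) + (1)·(-7) = 57
65·t² − 114·t + 64 = 0  ⇒  m = 57² − 65·64 = -911
m = -911 < 0,  v_rel·d = 57 > 0  ⇒  outside

inside=no margin=-911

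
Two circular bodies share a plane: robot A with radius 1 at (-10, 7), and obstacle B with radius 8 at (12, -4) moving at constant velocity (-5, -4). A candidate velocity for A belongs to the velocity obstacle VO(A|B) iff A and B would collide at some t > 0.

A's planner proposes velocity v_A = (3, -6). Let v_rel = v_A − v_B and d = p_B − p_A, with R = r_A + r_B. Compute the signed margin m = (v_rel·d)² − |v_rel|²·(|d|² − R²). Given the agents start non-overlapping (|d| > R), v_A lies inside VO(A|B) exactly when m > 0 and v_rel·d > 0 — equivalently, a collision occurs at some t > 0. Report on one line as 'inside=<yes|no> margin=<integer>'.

d = (22, -11),  |d|² = 605;  R = 1+8 = 9,  c = 605−9² = 524
v_rel = (8, -2),  |v_rel|² = 68;  v_rel·d = (8)·(22) + (-2)·(-11) = 198
68·t² − 396·t + 524 = 0  ⇒  m = 198² − 68·524 = 3572
m = 3572 > 0,  v_rel·d = 198 > 0  ⇒  inside

inside=yes margin=3572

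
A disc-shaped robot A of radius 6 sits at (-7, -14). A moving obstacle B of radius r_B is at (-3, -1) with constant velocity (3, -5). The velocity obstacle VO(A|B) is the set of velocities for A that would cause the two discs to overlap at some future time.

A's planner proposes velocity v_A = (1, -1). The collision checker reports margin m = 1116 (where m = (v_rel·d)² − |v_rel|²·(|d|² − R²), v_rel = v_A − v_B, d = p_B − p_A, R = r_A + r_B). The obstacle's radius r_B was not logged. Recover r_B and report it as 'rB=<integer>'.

m = 1116
d = (4, 13);  v_rel = (-2, 4),  |v_rel|² = 20
v_rel×d = (-2)·(13) − (4)·(4) = -42
since m = R²·20 − (-42)²:  R² = (1764 + 1116) / 20 = 144
R = √144 = 12  ⇒  r_B = 12 − 6 = 6

rB=6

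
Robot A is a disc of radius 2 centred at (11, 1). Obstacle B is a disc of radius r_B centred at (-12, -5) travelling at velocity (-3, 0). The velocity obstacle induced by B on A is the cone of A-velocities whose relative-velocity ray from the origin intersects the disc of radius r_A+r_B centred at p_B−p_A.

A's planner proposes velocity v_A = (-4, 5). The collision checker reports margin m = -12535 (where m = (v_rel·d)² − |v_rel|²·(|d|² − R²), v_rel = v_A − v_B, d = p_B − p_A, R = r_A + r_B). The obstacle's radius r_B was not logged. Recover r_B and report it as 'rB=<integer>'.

m = -12535
d = (-23, -6);  v_rel = (-1, 5),  |v_rel|² = 26
v_rel×d = (-1)·(-6) − (5)·(-23) = 121
since m = R²·26 − 121²:  R² = (14641 + -12535) / 26 = 81
R = √81 = 9  ⇒  r_B = 9 − 2 = 7

rB=7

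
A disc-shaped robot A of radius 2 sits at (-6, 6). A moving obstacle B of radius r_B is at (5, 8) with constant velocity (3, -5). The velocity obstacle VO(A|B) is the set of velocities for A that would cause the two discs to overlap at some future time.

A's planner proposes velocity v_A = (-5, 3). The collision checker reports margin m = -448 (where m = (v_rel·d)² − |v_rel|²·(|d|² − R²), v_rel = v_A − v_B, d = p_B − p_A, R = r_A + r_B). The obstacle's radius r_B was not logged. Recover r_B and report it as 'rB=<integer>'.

m = -448
d = (11, 2);  v_rel = (-8, 8),  |v_rel|² = 128
v_rel×d = (-8)·(2) − (8)·(11) = -104
since m = R²·128 − (-104)²:  R² = (10816 + -448) / 128 = 81
R = √81 = 9  ⇒  r_B = 9 − 2 = 7

rB=7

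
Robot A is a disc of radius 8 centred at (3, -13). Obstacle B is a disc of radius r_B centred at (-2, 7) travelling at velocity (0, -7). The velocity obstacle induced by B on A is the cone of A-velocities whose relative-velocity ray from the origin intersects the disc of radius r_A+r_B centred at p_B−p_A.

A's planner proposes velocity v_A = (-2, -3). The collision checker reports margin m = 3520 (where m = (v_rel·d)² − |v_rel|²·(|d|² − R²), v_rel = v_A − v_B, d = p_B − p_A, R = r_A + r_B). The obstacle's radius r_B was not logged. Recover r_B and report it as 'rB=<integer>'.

m = 3520
d = (-5, 20);  v_rel = (-2, 4),  |v_rel|² = 20
v_rel×d = (-2)·(20) − (4)·(-5) = -20
since m = R²·20 − (-20)²:  R² = (400 + 3520) / 20 = 196
R = √196 = 14  ⇒  r_B = 14 − 8 = 6

rB=6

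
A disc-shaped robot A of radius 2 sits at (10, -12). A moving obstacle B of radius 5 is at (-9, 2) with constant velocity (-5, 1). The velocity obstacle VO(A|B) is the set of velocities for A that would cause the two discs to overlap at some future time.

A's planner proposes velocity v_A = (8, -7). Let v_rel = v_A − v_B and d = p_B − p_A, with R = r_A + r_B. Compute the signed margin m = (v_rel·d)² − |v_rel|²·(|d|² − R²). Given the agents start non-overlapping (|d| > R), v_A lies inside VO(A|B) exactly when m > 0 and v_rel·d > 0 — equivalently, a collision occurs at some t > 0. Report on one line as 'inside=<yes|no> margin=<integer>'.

d = (-19, 14),  |d|² = 557;  R = 2+5 = 7,  c = 557−7² = 508
v_rel = (13, -8),  |v_rel|² = 233;  v_rel·d = (13)·(-19) + (-8)·(14) = -359
233·t² + 718·t + 508 = 0  ⇒  m = (-359)² − 233·508 = 10517
m = 10517 > 0,  v_rel·d = -359 < 0  ⇒  outside

inside=no margin=10517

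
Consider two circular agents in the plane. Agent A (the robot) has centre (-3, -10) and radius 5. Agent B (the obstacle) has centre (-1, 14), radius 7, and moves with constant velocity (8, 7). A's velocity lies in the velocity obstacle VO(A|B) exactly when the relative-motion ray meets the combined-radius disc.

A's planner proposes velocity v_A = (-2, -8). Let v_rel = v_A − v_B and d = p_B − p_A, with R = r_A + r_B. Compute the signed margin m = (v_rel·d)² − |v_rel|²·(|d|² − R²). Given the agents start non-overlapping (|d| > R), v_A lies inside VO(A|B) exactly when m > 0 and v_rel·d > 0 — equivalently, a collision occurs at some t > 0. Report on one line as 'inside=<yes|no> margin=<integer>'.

d = (2, 24),  |d|² = 580;  R = 5+7 = 12,  c = 580−12² = 436
v_rel = (-10, -15),  |v_rel|² = 325;  v_rel·d = (-10)·(2) + (-15)·(24) = -380
325·t² + 760·t + 436 = 0  ⇒  m = (-380)² − 325·436 = 2700
m = 2700 > 0,  v_rel·d = -380 < 0  ⇒  outside

inside=no margin=2700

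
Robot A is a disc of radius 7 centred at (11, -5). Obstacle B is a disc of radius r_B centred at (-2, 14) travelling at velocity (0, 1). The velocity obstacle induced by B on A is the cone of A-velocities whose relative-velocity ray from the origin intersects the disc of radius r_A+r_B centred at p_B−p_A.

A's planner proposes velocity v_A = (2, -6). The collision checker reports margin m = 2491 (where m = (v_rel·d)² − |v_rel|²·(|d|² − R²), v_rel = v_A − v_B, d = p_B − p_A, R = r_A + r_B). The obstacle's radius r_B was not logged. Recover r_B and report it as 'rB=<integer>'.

m = 2491
d = (-13, 19);  v_rel = (2, -7),  |v_rel|² = 53
v_rel×d = (2)·(19) − (-7)·(-13) = -53
since m = R²·53 − (-53)²:  R² = (2809 + 2491) / 53 = 100
R = √100 = 10  ⇒  r_B = 10 − 7 = 3

rB=3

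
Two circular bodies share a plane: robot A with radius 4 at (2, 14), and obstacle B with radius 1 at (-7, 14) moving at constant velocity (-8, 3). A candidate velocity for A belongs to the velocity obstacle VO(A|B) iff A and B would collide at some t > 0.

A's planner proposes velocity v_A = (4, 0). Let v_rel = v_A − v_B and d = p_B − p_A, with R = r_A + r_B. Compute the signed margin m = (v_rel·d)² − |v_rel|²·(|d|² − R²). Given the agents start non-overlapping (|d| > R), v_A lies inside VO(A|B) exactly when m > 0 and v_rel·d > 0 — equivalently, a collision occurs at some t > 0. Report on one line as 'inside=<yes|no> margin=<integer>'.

d = (-9, 0),  |d|² = 81;  R = 4+1 = 5,  c = 81−5² = 56
v_rel = (12, -3),  |v_rel|² = 153;  v_rel·d = (12)·(-9) + (-3)·(0) = -108
153·t² + 216·t + 56 = 0  ⇒  m = (-108)² − 153·56 = 3096
m = 3096 > 0,  v_rel·d = -108 < 0  ⇒  outside

inside=no margin=3096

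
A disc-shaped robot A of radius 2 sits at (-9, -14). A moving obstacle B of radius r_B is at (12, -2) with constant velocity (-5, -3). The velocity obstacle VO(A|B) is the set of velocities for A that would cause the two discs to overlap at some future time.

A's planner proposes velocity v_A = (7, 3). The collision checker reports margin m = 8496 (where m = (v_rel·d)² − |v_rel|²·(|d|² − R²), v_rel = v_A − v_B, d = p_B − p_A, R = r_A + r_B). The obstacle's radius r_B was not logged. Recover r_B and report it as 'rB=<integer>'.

m = 8496
d = (21, 12);  v_rel = (12, 6),  |v_rel|² = 180
v_rel×d = (12)·(12) − (6)·(21) = 18
since m = R²·180 − 18²:  R² = (324 + 8496) / 180 = 49
R = √49 = 7  ⇒  r_B = 7 − 2 = 5

rB=5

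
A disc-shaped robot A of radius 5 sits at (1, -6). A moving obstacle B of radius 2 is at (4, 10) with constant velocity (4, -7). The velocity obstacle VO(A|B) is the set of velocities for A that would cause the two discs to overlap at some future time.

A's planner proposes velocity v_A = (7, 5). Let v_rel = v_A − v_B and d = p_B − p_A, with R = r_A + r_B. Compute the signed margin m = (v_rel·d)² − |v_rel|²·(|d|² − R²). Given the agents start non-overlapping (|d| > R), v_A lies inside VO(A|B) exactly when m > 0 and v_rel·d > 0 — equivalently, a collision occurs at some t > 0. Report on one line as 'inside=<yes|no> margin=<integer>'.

d = (3, 16),  |d|² = 265;  R = 5+2 = 7,  c = 265−7² = 216
v_rel = (3, 12),  |v_rel|² = 153;  v_rel·d = (3)·(3) + (12)·(16) = 201
153·t² − 402·t + 216 = 0  ⇒  m = 201² − 153·216 = 7353
m = 7353 > 0,  v_rel·d = 201 > 0  ⇒  inside

inside=yes margin=7353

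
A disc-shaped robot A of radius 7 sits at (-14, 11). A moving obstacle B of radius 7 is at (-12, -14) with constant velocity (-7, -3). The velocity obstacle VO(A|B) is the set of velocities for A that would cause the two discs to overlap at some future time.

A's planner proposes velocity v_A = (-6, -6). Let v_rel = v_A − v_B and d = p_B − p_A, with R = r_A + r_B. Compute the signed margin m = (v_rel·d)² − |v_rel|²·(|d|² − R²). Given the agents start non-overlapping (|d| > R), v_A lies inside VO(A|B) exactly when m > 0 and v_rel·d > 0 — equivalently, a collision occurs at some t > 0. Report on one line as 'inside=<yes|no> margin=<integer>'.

d = (2, -25),  |d|² = 629;  R = 7+7 = 14,  c = 629−14² = 433
v_rel = (1, -3),  |v_rel|² = 10;  v_rel·d = (1)·(2) + (-3)·(-25) = 77
10·t² − 154·t + 433 = 0  ⇒  m = 77² − 10·433 = 1599
m = 1599 > 0,  v_rel·d = 77 > 0  ⇒  inside

inside=yes margin=1599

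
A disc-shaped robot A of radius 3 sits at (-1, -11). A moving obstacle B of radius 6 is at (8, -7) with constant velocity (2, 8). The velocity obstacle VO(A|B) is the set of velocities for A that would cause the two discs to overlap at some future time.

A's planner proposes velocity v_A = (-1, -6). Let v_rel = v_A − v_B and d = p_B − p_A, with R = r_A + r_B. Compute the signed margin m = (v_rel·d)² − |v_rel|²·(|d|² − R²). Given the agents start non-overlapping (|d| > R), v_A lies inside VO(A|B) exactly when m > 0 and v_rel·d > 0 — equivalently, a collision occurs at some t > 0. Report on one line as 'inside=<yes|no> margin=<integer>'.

d = (9, 4),  |d|² = 97;  R = 3+6 = 9,  c = 97−9² = 16
v_rel = (-3, -14),  |v_rel|² = 205;  v_rel·d = (-3)·(9) + (-14)·(4) = -83
205·t² + 166·t + 16 = 0  ⇒  m = (-83)² − 205·16 = 3609
m = 3609 > 0,  v_rel·d = -83 < 0  ⇒  outside

inside=no margin=3609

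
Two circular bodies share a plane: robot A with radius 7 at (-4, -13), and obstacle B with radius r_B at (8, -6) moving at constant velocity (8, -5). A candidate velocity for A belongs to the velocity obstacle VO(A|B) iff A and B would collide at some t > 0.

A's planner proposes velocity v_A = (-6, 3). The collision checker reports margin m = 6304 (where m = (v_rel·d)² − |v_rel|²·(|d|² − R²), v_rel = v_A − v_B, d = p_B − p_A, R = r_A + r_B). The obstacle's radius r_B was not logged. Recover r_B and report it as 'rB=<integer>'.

m = 6304
d = (12, 7);  v_rel = (-14, 8),  |v_rel|² = 260
v_rel×d = (-14)·(7) − (8)·(12) = -194
since m = R²·260 − (-194)²:  R² = (37636 + 6304) / 260 = 169
R = √169 = 13  ⇒  r_B = 13 − 7 = 6

rB=6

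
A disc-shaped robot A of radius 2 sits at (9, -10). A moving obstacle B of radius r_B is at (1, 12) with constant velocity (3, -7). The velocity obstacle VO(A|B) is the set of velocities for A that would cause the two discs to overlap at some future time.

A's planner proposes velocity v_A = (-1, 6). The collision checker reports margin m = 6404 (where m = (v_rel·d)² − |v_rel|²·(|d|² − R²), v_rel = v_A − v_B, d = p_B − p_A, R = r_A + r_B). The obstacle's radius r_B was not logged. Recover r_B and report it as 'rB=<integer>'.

m = 6404
d = (-8, 22);  v_rel = (-4, 13),  |v_rel|² = 185
v_rel×d = (-4)·(22) − (13)·(-8) = 16
since m = R²·185 − 16²:  R² = (256 + 6404) / 185 = 36
R = √36 = 6  ⇒  r_B = 6 − 2 = 4

rB=4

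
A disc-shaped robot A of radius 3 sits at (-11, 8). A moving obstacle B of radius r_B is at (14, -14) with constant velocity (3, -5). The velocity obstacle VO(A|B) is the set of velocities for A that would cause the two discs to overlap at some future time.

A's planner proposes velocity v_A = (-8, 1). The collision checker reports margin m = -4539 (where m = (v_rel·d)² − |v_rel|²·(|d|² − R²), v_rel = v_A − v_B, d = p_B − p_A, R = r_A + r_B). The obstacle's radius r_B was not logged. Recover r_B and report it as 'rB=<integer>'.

m = -4539
d = (25, -22);  v_rel = (-11, 6),  |v_rel|² = 157
v_rel×d = (-11)·(-22) − (6)·(25) = 92
since m = R²·157 − 92²:  R² = (8464 + -4539) / 157 = 25
R = √25 = 5  ⇒  r_B = 5 − 3 = 2

rB=2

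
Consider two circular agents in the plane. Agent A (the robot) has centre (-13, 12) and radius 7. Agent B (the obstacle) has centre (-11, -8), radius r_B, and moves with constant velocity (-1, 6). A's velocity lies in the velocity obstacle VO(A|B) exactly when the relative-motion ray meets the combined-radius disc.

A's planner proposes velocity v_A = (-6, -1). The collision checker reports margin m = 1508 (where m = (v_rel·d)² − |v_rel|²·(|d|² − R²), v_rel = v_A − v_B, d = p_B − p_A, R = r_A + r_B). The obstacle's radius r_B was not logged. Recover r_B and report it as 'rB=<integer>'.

m = 1508
d = (2, -20);  v_rel = (-5, -7),  |v_rel|² = 74
v_rel×d = (-5)·(-20) − (-7)·(2) = 114
since m = R²·74 − 114²:  R² = (12996 + 1508) / 74 = 196
R = √196 = 14  ⇒  r_B = 14 − 7 = 7

rB=7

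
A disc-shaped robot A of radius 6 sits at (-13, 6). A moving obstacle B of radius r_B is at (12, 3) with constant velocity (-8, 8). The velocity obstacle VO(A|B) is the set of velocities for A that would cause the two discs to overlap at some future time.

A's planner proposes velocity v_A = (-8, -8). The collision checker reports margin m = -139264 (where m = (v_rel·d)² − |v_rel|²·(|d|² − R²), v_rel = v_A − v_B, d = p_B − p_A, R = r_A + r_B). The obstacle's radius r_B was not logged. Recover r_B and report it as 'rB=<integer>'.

m = -139264
d = (25, -3);  v_rel = (0, -16),  |v_rel|² = 256
v_rel×d = (0)·(-3) − (-16)·(25) = 400
since m = R²·256 − 400²:  R² = (160000 + -139264) / 256 = 81
R = √81 = 9  ⇒  r_B = 9 − 6 = 3

rB=3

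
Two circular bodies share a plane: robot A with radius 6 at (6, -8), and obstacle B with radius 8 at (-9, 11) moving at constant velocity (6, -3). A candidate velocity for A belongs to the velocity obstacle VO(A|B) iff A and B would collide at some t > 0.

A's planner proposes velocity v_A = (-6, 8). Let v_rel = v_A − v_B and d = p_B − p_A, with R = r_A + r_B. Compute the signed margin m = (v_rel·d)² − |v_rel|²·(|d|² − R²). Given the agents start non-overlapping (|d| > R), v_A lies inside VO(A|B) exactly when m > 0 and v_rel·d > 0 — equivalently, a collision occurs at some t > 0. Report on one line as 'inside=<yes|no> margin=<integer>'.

d = (-15, 19),  |d|² = 586;  R = 6+8 = 14,  c = 586−14² = 390
v_rel = (-12, 11),  |v_rel|² = 265;  v_rel·d = (-12)·(-15) + (11)·(19) = 389
265·t² − 778·t + 390 = 0  ⇒  m = 389² − 265·390 = 47971
m = 47971 > 0,  v_rel·d = 389 > 0  ⇒  inside

inside=yes margin=47971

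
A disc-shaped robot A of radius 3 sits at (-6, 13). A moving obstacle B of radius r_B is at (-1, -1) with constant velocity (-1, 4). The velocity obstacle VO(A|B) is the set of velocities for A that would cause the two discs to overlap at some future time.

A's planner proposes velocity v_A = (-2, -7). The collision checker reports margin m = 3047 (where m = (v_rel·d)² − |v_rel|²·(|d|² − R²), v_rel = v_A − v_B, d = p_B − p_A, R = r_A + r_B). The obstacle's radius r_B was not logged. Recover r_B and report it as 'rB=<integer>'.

m = 3047
d = (5, -14);  v_rel = (-1, -11),  |v_rel|² = 122
v_rel×d = (-1)·(-14) − (-11)·(5) = 69
since m = R²·122 − 69²:  R² = (4761 + 3047) / 122 = 64
R = √64 = 8  ⇒  r_B = 8 − 3 = 5

rB=5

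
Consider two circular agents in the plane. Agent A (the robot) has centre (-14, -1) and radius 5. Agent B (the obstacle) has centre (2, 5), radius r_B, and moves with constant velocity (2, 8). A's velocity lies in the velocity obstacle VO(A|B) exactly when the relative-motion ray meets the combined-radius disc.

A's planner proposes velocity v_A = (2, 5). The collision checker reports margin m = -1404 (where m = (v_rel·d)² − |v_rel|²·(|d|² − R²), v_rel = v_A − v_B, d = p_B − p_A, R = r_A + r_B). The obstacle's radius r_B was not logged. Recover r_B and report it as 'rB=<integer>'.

m = -1404
d = (16, 6);  v_rel = (0, -3),  |v_rel|² = 9
v_rel×d = (0)·(6) − (-3)·(16) = 48
since m = R²·9 − 48²:  R² = (2304 + -1404) / 9 = 100
R = √100 = 10  ⇒  r_B = 10 − 5 = 5

rB=5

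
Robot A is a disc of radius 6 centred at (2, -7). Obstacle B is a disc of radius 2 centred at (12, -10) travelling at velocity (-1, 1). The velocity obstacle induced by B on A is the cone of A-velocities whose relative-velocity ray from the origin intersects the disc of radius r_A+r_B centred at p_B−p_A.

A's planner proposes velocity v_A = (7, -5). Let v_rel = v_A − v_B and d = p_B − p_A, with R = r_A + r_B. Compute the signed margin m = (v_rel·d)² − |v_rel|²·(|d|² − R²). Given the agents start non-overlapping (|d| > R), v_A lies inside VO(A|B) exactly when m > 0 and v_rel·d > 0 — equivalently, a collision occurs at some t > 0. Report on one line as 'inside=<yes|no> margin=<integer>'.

d = (10, -3),  |d|² = 109;  R = 6+2 = 8,  c = 109−8² = 45
v_rel = (8, -6),  |v_rel|² = 100;  v_rel·d = (8)·(10) + (-6)·(-3) = 98
100·t² − 196·t + 45 = 0  ⇒  m = 98² − 100·45 = 5104
m = 5104 > 0,  v_rel·d = 98 > 0  ⇒  inside

inside=yes margin=5104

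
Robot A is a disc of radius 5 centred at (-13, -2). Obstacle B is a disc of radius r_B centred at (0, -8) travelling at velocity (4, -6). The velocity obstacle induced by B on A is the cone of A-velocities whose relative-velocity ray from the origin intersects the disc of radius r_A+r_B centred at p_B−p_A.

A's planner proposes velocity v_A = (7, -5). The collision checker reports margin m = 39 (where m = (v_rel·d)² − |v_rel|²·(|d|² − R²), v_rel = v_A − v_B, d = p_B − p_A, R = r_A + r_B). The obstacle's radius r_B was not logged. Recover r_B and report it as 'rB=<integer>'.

m = 39
d = (13, -6);  v_rel = (3, 1),  |v_rel|² = 10
v_rel×d = (3)·(-6) − (1)·(13) = -31
since m = R²·10 − (-31)²:  R² = (961 + 39) / 10 = 100
R = √100 = 10  ⇒  r_B = 10 − 5 = 5

rB=5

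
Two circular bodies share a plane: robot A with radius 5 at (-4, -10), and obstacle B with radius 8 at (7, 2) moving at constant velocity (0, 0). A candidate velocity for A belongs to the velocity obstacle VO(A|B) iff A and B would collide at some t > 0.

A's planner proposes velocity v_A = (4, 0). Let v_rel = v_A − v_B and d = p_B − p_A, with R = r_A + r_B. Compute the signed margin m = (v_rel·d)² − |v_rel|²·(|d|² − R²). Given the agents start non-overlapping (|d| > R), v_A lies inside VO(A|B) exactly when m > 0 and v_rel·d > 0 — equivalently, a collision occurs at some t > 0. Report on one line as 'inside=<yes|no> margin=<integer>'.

d = (11, 12),  |d|² = 265;  R = 5+8 = 13,  c = 265−13² = 96
v_rel = (4, 0),  |v_rel|² = 16;  v_rel·d = (4)·(11) + (0)·(12) = 44
16·t² − 88·t + 96 = 0  ⇒  m = 44² − 16·96 = 400
m = 400 > 0,  v_rel·d = 44 > 0  ⇒  inside

inside=yes margin=400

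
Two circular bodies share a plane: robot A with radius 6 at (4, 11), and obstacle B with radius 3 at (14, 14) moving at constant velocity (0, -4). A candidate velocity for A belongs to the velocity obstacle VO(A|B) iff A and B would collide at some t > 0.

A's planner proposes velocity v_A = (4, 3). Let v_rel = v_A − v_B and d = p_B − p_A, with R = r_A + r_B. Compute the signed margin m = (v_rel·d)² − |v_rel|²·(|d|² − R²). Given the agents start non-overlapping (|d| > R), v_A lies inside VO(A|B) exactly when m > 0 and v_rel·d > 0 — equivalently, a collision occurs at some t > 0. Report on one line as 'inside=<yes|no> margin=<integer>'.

d = (10, 3),  |d|² = 109;  R = 6+3 = 9,  c = 109−9² = 28
v_rel = (4, 7),  |v_rel|² = 65;  v_rel·d = (4)·(10) + (7)·(3) = 61
65·t² − 122·t + 28 = 0  ⇒  m = 61² − 65·28 = 1901
m = 1901 > 0,  v_rel·d = 61 > 0  ⇒  inside

inside=yes margin=1901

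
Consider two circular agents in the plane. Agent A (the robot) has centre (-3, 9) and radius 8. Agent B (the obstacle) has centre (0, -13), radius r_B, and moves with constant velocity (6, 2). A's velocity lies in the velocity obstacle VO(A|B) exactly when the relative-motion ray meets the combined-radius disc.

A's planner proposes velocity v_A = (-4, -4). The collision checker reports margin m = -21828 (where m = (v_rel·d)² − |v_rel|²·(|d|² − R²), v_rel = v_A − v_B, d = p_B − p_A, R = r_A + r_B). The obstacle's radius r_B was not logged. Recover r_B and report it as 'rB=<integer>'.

m = -21828
d = (3, -22);  v_rel = (-10, -6),  |v_rel|² = 136
v_rel×d = (-10)·(-22) − (-6)·(3) = 238
since m = R²·136 − 238²:  R² = (56644 + -21828) / 136 = 256
R = √256 = 16  ⇒  r_B = 16 − 8 = 8

rB=8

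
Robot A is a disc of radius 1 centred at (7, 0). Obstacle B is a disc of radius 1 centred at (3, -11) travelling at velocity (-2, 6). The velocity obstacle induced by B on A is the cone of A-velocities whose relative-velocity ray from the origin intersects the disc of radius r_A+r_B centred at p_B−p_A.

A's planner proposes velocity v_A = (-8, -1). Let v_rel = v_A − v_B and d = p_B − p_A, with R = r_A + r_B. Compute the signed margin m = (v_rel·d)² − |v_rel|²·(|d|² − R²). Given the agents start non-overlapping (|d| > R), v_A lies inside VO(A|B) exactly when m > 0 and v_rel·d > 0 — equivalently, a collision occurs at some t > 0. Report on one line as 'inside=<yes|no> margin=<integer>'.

d = (-4, -11),  |d|² = 137;  R = 1+1 = 2,  c = 137−2² = 133
v_rel = (-6, -7),  |v_rel|² = 85;  v_rel·d = (-6)·(-4) + (-7)·(-11) = 101
85·t² − 202·t + 133 = 0  ⇒  m = 101² − 85·133 = -1104
m = -1104 < 0,  v_rel·d = 101 > 0  ⇒  outside

inside=no margin=-1104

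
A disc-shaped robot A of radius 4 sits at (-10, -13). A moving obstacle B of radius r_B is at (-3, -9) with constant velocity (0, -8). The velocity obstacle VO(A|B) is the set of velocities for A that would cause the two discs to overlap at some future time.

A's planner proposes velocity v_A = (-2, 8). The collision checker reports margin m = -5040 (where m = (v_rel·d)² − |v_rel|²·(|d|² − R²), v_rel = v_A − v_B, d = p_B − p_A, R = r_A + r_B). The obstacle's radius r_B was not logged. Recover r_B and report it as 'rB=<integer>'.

m = -5040
d = (7, 4);  v_rel = (-2, 16),  |v_rel|² = 260
v_rel×d = (-2)·(4) − (16)·(7) = -120
since m = R²·260 − (-120)²:  R² = (14400 + -5040) / 260 = 36
R = √36 = 6  ⇒  r_B = 6 − 4 = 2

rB=2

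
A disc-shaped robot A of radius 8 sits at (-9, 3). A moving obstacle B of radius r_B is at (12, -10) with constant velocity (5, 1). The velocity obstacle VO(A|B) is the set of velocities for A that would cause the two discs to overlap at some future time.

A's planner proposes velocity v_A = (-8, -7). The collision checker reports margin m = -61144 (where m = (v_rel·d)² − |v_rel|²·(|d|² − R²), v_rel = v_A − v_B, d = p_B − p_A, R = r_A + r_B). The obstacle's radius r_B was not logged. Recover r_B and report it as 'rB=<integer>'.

m = -61144
d = (21, -13);  v_rel = (-13, -8),  |v_rel|² = 233
v_rel×d = (-13)·(-13) − (-8)·(21) = 337
since m = R²·233 − 337²:  R² = (113569 + -61144) / 233 = 225
R = √225 = 15  ⇒  r_B = 15 − 8 = 7

rB=7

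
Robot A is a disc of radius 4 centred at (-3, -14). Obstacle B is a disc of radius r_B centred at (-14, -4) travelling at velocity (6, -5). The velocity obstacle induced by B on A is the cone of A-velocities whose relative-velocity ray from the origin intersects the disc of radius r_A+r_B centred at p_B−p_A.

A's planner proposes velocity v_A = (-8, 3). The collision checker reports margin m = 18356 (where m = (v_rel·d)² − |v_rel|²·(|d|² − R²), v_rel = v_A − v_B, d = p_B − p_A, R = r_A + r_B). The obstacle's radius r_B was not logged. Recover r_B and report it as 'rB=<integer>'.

m = 18356
d = (-11, 10);  v_rel = (-14, 8),  |v_rel|² = 260
v_rel×d = (-14)·(10) − (8)·(-11) = -52
since m = R²·260 − (-52)²:  R² = (2704 + 18356) / 260 = 81
R = √81 = 9  ⇒  r_B = 9 − 4 = 5

rB=5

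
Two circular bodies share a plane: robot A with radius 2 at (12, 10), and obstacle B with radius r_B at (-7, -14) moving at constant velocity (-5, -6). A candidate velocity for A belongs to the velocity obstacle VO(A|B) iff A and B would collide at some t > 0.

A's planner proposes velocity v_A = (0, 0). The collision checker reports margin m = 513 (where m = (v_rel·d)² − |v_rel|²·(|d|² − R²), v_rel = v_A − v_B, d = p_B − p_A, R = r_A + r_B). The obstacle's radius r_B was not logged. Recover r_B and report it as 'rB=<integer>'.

m = 513
d = (-19, -24);  v_rel = (5, 6),  |v_rel|² = 61
v_rel×d = (5)·(-24) − (6)·(-19) = -6
since m = R²·61 − (-6)²:  R² = (36 + 513) / 61 = 9
R = √9 = 3  ⇒  r_B = 3 − 2 = 1

rB=1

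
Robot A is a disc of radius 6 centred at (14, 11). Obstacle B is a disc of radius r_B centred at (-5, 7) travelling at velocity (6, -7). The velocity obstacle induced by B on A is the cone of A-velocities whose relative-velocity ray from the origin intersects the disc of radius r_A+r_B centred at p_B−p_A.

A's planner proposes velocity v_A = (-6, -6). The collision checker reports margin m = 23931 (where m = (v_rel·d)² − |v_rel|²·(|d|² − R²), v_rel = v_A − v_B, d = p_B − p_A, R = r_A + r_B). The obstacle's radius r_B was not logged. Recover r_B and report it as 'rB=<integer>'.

m = 23931
d = (-19, -4);  v_rel = (-12, 1),  |v_rel|² = 145
v_rel×d = (-12)·(-4) − (1)·(-19) = 67
since m = R²·145 − 67²:  R² = (4489 + 23931) / 145 = 196
R = √196 = 14  ⇒  r_B = 14 − 6 = 8

rB=8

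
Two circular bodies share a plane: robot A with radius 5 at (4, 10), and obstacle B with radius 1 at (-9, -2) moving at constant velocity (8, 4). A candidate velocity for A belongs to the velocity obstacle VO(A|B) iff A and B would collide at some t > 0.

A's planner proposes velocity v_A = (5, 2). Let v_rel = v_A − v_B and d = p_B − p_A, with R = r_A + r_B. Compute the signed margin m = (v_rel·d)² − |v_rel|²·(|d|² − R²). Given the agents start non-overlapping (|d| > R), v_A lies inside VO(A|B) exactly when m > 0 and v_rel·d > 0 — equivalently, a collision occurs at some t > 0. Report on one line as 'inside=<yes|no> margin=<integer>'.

d = (-13, -12),  |d|² = 313;  R = 5+1 = 6,  c = 313−6² = 277
v_rel = (-3, -2),  |v_rel|² = 13;  v_rel·d = (-3)·(-13) + (-2)·(-12) = 63
13·t² − 126·t + 277 = 0  ⇒  m = 63² − 13·277 = 368
m = 368 > 0,  v_rel·d = 63 > 0  ⇒  inside

inside=yes margin=368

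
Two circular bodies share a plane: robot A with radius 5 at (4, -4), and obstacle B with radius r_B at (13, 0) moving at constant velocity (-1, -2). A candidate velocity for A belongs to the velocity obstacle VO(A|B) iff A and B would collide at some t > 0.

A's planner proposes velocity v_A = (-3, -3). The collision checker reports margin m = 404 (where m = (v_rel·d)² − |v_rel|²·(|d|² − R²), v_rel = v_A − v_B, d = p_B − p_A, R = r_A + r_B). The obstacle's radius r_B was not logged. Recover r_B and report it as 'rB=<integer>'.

m = 404
d = (9, 4);  v_rel = (-2, -1),  |v_rel|² = 5
v_rel×d = (-2)·(4) − (-1)·(9) = 1
since m = R²·5 − 1²:  R² = (1 + 404) / 5 = 81
R = √81 = 9  ⇒  r_B = 9 − 5 = 4

rB=4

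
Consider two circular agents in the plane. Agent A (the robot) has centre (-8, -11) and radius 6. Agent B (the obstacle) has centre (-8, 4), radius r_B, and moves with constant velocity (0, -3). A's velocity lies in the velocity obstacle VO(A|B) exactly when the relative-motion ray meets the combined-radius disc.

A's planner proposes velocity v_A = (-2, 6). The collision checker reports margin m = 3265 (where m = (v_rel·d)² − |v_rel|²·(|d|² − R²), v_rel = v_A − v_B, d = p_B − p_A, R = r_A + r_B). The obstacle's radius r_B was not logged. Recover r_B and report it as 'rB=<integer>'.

m = 3265
d = (0, 15);  v_rel = (-2, 9),  |v_rel|² = 85
v_rel×d = (-2)·(15) − (9)·(0) = -30
since m = R²·85 − (-30)²:  R² = (900 + 3265) / 85 = 49
R = √49 = 7  ⇒  r_B = 7 − 6 = 1

rB=1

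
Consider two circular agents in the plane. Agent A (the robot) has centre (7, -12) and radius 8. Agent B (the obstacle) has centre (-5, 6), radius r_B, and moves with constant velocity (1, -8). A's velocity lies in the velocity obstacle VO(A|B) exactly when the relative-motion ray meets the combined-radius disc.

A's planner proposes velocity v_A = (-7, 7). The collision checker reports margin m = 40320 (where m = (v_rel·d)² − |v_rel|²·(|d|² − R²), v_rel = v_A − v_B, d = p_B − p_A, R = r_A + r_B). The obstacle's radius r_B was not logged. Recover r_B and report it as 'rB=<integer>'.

m = 40320
d = (-12, 18);  v_rel = (-8, 15),  |v_rel|² = 289
v_rel×d = (-8)·(18) − (15)·(-12) = 36
since m = R²·289 − 36²:  R² = (1296 + 40320) / 289 = 144
R = √144 = 12  ⇒  r_B = 12 − 8 = 4

rB=4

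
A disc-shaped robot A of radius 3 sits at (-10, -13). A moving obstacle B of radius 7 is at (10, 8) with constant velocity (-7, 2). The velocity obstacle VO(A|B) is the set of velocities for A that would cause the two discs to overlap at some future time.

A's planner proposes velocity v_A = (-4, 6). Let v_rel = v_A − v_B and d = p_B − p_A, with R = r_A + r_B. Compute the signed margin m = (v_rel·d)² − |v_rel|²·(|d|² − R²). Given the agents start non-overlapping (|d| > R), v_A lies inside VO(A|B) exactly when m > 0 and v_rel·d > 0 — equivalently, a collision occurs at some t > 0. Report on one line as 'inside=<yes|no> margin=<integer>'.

d = (20, 21),  |d|² = 841;  R = 3+7 = 10,  c = 841−10² = 741
v_rel = (3, 4),  |v_rel|² = 25;  v_rel·d = (3)·(20) + (4)·(21) = 144
25·t² − 288·t + 741 = 0  ⇒  m = 144² − 25·741 = 2211
m = 2211 > 0,  v_rel·d = 144 > 0  ⇒  inside

inside=yes margin=2211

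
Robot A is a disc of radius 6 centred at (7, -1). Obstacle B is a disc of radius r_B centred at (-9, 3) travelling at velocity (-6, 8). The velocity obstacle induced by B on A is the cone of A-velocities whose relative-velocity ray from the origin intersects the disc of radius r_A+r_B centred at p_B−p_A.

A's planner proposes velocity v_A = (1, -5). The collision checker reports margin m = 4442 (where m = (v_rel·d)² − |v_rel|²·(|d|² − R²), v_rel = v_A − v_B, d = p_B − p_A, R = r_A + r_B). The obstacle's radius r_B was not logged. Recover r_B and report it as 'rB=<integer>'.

m = 4442
d = (-16, 4);  v_rel = (7, -13),  |v_rel|² = 218
v_rel×d = (7)·(4) − (-13)·(-16) = -180
since m = R²·218 − (-180)²:  R² = (32400 + 4442) / 218 = 169
R = √169 = 13  ⇒  r_B = 13 − 6 = 7

rB=7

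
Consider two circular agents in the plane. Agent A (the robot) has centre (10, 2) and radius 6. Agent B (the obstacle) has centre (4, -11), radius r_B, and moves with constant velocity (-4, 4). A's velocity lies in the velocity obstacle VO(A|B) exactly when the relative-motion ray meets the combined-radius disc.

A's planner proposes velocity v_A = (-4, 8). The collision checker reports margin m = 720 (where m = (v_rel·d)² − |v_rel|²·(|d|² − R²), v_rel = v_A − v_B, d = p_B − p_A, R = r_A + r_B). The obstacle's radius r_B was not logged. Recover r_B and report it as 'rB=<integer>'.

m = 720
d = (-6, -13);  v_rel = (0, 4),  |v_rel|² = 16
v_rel×d = (0)·(-13) − (4)·(-6) = 24
since m = R²·16 − 24²:  R² = (576 + 720) / 16 = 81
R = √81 = 9  ⇒  r_B = 9 − 6 = 3

rB=3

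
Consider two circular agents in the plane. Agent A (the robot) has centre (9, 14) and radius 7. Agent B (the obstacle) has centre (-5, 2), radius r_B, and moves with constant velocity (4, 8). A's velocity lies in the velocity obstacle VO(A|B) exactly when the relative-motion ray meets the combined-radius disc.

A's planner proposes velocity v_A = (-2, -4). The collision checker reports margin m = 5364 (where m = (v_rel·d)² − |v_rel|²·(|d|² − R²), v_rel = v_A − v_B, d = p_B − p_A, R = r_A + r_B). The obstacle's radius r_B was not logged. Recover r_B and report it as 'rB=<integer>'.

m = 5364
d = (-14, -12);  v_rel = (-6, -12),  |v_rel|² = 180
v_rel×d = (-6)·(-12) − (-12)·(-14) = -96
since m = R²·180 − (-96)²:  R² = (9216 + 5364) / 180 = 81
R = √81 = 9  ⇒  r_B = 9 − 7 = 2

rB=2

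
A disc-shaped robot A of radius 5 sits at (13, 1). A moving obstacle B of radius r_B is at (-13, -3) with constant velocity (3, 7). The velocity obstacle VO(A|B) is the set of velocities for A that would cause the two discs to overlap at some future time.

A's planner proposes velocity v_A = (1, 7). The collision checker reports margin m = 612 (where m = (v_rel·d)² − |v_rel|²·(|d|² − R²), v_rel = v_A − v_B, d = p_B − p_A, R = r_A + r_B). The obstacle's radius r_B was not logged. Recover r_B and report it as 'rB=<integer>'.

m = 612
d = (-26, -4);  v_rel = (-2, 0),  |v_rel|² = 4
v_rel×d = (-2)·(-4) − (0)·(-26) = 8
since m = R²·4 − 8²:  R² = (64 + 612) / 4 = 169
R = √169 = 13  ⇒  r_B = 13 − 5 = 8

rB=8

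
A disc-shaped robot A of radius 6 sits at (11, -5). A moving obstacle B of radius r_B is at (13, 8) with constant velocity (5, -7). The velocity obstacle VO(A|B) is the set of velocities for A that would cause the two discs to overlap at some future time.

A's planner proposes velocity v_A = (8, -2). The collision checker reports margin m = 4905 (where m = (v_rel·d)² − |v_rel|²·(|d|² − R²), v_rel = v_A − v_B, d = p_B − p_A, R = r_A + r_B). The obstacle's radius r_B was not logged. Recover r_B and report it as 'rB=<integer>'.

m = 4905
d = (2, 13);  v_rel = (3, 5),  |v_rel|² = 34
v_rel×d = (3)·(13) − (5)·(2) = 29
since m = R²·34 − 29²:  R² = (841 + 4905) / 34 = 169
R = √169 = 13  ⇒  r_B = 13 − 6 = 7

rB=7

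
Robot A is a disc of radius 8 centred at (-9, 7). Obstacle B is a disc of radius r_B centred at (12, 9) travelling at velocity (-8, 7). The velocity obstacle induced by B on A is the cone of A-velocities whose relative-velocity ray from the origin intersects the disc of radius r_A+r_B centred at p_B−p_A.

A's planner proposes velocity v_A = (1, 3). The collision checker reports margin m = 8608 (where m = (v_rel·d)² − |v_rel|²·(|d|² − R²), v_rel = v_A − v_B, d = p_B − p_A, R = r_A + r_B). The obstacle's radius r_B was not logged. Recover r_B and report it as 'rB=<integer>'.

m = 8608
d = (21, 2);  v_rel = (9, -4),  |v_rel|² = 97
v_rel×d = (9)·(2) − (-4)·(21) = 102
since m = R²·97 − 102²:  R² = (10404 + 8608) / 97 = 196
R = √196 = 14  ⇒  r_B = 14 − 8 = 6

rB=6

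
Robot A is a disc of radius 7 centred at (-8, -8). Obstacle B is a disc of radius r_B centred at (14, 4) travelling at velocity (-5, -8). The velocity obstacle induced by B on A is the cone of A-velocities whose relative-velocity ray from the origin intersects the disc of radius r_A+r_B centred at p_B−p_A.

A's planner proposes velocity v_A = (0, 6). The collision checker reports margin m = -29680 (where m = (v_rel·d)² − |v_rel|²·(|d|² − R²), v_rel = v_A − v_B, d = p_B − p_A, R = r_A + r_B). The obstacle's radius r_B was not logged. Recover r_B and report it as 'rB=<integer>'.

m = -29680
d = (22, 12);  v_rel = (5, 14),  |v_rel|² = 221
v_rel×d = (5)·(12) − (14)·(22) = -248
since m = R²·221 − (-248)²:  R² = (61504 + -29680) / 221 = 144
R = √144 = 12  ⇒  r_B = 12 − 7 = 5

rB=5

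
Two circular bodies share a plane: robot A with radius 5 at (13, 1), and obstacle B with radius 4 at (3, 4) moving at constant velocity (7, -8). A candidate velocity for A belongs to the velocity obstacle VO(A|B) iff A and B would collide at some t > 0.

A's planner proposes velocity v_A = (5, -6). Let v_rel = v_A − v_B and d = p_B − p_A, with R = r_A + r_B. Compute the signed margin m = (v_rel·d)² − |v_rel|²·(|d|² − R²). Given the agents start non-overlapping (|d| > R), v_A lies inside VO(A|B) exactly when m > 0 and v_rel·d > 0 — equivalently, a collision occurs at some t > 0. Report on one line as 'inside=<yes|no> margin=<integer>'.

d = (-10, 3),  |d|² = 109;  R = 5+4 = 9,  c = 109−9² = 28
v_rel = (-2, 2),  |v_rel|² = 8;  v_rel·d = (-2)·(-10) + (2)·(3) = 26
8·t² − 52·t + 28 = 0  ⇒  m = 26² − 8·28 = 452
m = 452 > 0,  v_rel·d = 26 > 0  ⇒  inside

inside=yes margin=452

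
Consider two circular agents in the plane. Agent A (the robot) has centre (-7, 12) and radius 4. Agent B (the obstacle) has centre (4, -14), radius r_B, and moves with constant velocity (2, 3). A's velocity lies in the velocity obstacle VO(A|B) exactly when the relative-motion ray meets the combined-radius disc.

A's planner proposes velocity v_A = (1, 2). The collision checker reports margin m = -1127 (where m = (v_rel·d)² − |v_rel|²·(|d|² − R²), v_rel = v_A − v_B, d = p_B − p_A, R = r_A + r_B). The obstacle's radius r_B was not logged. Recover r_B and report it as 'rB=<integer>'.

m = -1127
d = (11, -26);  v_rel = (-1, -1),  |v_rel|² = 2
v_rel×d = (-1)·(-26) − (-1)·(11) = 37
since m = R²·2 − 37²:  R² = (1369 + -1127) / 2 = 121
R = √121 = 11  ⇒  r_B = 11 − 4 = 7

rB=7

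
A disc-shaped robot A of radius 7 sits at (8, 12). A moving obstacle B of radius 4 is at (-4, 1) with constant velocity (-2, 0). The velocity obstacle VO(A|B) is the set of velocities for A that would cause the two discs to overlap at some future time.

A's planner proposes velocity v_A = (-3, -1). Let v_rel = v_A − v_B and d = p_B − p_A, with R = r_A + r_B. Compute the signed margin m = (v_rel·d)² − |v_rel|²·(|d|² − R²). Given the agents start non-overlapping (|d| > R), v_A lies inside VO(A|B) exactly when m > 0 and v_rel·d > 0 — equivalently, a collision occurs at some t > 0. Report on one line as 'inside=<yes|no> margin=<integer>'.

d = (-12, -11),  |d|² = 265;  R = 7+4 = 11,  c = 265−11² = 144
v_rel = (-1, -1),  |v_rel|² = 2;  v_rel·d = (-1)·(-12) + (-1)·(-11) = 23
2·t² − 46·t + 144 = 0  ⇒  m = 23² − 2·144 = 241
m = 241 > 0,  v_rel·d = 23 > 0  ⇒  inside

inside=yes margin=241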